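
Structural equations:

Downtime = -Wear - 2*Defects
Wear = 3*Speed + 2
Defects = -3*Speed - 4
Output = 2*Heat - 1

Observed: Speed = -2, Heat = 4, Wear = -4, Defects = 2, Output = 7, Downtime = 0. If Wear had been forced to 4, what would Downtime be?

-8

The intervention breaks the incoming arrows to Wear: Wear = 3*Speed + 2 no longer applies, and Wear = 4.
Defects = -3*Speed - 4  [with Speed=-2]  = 2
Downtime = -Wear - 2*Defects  [with Wear=4, Defects=2]  = -8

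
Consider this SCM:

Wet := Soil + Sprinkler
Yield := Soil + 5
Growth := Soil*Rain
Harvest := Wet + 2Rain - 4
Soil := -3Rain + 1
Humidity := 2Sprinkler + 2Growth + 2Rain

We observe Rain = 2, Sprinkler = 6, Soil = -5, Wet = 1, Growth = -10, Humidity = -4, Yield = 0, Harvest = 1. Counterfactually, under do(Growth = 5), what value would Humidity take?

26

The intervention breaks the incoming arrows to Growth: Growth := Soil*Rain no longer applies, and Growth = 5.
Humidity = 2Sprinkler + 2Growth + 2Rain  [with Sprinkler=6, Growth=5, Rain=2]  = 26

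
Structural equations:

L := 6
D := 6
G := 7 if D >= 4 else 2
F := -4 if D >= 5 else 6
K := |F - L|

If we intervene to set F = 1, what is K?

The intervention breaks the incoming arrows to F: F := -4 if D >= 5 else 6 no longer applies, and F = 1.
K = |F - L|  [with F=1, L=6]  = 5

5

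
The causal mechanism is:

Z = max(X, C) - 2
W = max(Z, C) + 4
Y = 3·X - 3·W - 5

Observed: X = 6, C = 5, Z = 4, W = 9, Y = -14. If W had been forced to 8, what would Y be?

Intervening sets W = 8 and removes its equation (W = max(Z, C) + 4).
Y = 3·X - 3·W - 5  [with X=6, W=8]  = -11

-11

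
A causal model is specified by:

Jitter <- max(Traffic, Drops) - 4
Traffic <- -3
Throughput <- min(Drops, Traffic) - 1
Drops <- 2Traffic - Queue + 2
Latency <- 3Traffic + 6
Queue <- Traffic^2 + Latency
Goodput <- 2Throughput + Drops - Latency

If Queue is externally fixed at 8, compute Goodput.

-35

The intervention breaks the incoming arrows to Queue: Queue <- Traffic^2 + Latency no longer applies, and Queue = 8.
Latency = 3Traffic + 6  [with Traffic=-3]  = -3
Drops = 2Traffic - Queue + 2  [with Traffic=-3, Queue=8]  = -12
Throughput = min(Drops, Traffic) - 1  [with Drops=-12, Traffic=-3]  = -13
Goodput = 2Throughput + Drops - Latency  [with Throughput=-13, Drops=-12, Latency=-3]  = -35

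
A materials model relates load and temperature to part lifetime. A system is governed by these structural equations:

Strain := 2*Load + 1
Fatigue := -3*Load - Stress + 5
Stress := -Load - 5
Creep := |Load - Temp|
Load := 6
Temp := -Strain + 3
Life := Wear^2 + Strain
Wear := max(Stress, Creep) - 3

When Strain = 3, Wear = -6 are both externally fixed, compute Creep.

The joint intervention fixes Strain = 3, Wear = -6, removing each variable's own equation.
Temp = -Strain + 3  [with Strain=3]  = 0
Creep = |Load - Temp|  [with Load=6, Temp=0]  = 6

6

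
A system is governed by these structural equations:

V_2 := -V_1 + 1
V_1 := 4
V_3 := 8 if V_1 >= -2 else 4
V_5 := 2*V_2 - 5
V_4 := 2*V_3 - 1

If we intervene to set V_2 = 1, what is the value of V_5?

do(V_2=1) replaces the equation V_2 := -V_1 + 1 with the constant V_2 = 1.
V_5 = 2*V_2 - 5  [with V_2=1]  = -3

-3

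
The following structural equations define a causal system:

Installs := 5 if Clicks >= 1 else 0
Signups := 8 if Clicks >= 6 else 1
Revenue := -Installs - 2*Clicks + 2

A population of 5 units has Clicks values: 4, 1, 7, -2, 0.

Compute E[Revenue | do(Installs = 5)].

-7

Under do(Installs=5), Installs's equation is replaced by Installs=5 for every unit. Per-unit Revenue: -11, -5, -17, 1, -3. Mean = -7.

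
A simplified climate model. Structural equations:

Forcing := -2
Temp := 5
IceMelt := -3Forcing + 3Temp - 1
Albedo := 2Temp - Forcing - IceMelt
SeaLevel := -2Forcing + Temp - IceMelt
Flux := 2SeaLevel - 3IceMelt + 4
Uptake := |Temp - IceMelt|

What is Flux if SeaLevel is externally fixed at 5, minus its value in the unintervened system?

32

The intervention breaks the incoming arrows to SeaLevel: SeaLevel := -2Forcing + Temp - IceMelt no longer applies, and SeaLevel = 5.
IceMelt = -3Forcing + 3Temp - 1  [with Forcing=-2, Temp=5]  = 20
Flux = 2SeaLevel - 3IceMelt + 4  [with SeaLevel=5, IceMelt=20]  = -46
Without intervention: IceMelt = -3Forcing + 3Temp - 1  [with Forcing=-2, Temp=5]  = 20; SeaLevel = -2Forcing + Temp - IceMelt  [with Forcing=-2, Temp=5, IceMelt=20]  = -11; Flux = 2SeaLevel - 3IceMelt + 4  [with SeaLevel=-11, IceMelt=20]  = -78.
Change = -46 − (-78) = 32.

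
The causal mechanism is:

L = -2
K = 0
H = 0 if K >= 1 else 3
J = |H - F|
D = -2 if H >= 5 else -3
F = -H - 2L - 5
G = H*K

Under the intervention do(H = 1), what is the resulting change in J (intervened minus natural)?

The intervention breaks the incoming arrows to H: H = 0 if K >= 1 else 3 no longer applies, and H = 1.
F = -H - 2L - 5  [with H=1, L=-2]  = -2
J = |H - F|  [with H=1, F=-2]  = 3
Without intervention: H = 0 if K >= 1 else 3  [with K=0]  = 3; F = -H - 2L - 5  [with H=3, L=-2]  = -4; J = |H - F|  [with H=3, F=-4]  = 7.
Change = 3 − 7 = -4.

-4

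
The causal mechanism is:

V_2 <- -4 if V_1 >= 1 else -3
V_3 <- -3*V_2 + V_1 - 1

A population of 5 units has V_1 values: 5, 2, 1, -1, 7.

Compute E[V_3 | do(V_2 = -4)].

13.8

The intervention sets V_2=-4 in all 5 units regardless of V_1. Recomputing V_3 per unit gives 16, 13, 12, 10, 18; average 13.8.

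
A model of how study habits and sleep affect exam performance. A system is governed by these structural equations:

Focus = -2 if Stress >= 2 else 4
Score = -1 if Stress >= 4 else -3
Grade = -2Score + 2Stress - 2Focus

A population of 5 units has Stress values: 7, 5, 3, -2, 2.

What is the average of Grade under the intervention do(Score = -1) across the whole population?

Under do(Score=-1), Score's equation is replaced by Score=-1 for every unit. Per-unit Grade: 20, 16, 12, -10, 10. Mean = 9.6.

9.6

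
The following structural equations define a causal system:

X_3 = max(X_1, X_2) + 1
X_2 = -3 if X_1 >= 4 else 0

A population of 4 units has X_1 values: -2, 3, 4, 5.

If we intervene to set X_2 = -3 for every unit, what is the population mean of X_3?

3.5

do(X_2=-3) breaks X_2's dependence on X_1. With X_2=-3 fixed, X_3 across the units is -1, 4, 5, 6, mean 3.5.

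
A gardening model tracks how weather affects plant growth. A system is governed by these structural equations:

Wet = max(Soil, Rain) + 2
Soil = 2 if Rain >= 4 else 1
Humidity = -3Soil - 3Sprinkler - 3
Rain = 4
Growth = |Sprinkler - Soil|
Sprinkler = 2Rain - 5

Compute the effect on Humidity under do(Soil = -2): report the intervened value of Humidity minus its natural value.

12

The intervention breaks the incoming arrows to Soil: Soil = 2 if Rain >= 4 else 1 no longer applies, and Soil = -2.
Sprinkler = 2Rain - 5  [with Rain=4]  = 3
Humidity = -3Soil - 3Sprinkler - 3  [with Soil=-2, Sprinkler=3]  = -6
Without intervention: Sprinkler = 2Rain - 5  [with Rain=4]  = 3; Soil = 2 if Rain >= 4 else 1  [with Rain=4]  = 2; Humidity = -3Soil - 3Sprinkler - 3  [with Soil=2, Sprinkler=3]  = -18.
Change = -6 − (-18) = 12.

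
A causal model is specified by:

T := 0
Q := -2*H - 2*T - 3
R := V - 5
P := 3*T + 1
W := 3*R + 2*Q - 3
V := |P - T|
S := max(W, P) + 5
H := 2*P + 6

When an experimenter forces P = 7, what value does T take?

0

Under do(P=7), the mechanism P := 3*T + 1 is discarded; P is fixed at 7.
T is not downstream of the intervention, so its value is determined by the original equations.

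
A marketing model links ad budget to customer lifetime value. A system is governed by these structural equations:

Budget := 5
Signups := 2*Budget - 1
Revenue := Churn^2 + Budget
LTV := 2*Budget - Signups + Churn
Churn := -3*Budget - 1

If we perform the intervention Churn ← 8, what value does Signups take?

9

Under do(Churn=8), the mechanism Churn := -3*Budget - 1 is discarded; Churn is fixed at 8.
Since Signups is not a descendant of the intervened variable, it is unaffected.
Signups = 2*Budget - 1  [with Budget=5]  = 9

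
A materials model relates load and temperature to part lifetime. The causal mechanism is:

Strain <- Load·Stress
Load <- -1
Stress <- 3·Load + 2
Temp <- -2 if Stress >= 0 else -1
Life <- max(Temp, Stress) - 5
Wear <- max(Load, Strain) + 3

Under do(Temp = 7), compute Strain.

Under do(Temp=7), the mechanism Temp <- -2 if Stress >= 0 else -1 is discarded; Temp is fixed at 7.
Since Strain is not a descendant of the intervened variable, it is unaffected.
Stress = 3·Load + 2  [with Load=-1]  = -1
Strain = Load·Stress  [with Load=-1, Stress=-1]  = 1

1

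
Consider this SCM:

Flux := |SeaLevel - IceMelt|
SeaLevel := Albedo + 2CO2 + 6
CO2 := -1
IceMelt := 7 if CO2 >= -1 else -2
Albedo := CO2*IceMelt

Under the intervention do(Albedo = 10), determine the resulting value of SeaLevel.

14

The intervention breaks the incoming arrows to Albedo: Albedo := CO2*IceMelt no longer applies, and Albedo = 10.
SeaLevel = Albedo + 2CO2 + 6  [with Albedo=10, CO2=-1]  = 14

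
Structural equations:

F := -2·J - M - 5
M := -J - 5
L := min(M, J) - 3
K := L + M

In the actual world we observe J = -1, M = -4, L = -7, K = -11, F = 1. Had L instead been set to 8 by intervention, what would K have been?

The intervention breaks the incoming arrows to L: L := min(M, J) - 3 no longer applies, and L = 8.
M = -J - 5  [with J=-1]  = -4
K = L + M  [with L=8, M=-4]  = 4

4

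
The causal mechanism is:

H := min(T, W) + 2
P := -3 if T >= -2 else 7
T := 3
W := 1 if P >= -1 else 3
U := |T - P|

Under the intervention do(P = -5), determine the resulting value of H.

5

Under do(P=-5), the mechanism P := -3 if T >= -2 else 7 is discarded; P is fixed at -5.
W = 1 if P >= -1 else 3  [with P=-5]  = 3
H = min(T, W) + 2  [with T=3, W=3]  = 5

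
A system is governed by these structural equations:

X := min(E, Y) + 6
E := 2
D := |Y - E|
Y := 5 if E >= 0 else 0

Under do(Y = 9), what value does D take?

7

Under do(Y=9), the mechanism Y := 5 if E >= 0 else 0 is discarded; Y is fixed at 9.
D = |Y - E|  [with Y=9, E=2]  = 7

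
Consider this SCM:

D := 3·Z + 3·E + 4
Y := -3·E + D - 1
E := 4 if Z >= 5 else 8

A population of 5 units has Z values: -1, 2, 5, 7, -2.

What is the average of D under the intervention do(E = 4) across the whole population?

22.6

do(E=4) breaks E's dependence on Z. With E=4 fixed, D across the units is 13, 22, 31, 37, 10, mean 22.6.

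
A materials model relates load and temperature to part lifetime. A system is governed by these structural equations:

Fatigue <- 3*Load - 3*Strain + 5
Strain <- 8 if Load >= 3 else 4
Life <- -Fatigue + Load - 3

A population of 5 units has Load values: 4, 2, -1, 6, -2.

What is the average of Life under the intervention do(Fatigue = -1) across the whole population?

-0.2

The intervention sets Fatigue=-1 in all 5 units regardless of Load. Recomputing Life per unit gives 2, 0, -3, 4, -4; average -0.2.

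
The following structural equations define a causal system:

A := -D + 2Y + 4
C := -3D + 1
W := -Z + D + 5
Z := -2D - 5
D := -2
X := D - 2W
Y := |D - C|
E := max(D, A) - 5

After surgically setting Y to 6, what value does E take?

13

do(Y=6) replaces the equation Y := |D - C| with the constant Y = 6.
A = -D + 2Y + 4  [with D=-2, Y=6]  = 18
E = max(D, A) - 5  [with D=-2, A=18]  = 13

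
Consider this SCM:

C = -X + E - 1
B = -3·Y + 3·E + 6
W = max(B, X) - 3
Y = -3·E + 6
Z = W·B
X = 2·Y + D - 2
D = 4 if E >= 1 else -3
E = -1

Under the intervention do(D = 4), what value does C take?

The intervention breaks the incoming arrows to D: D = 4 if E >= 1 else -3 no longer applies, and D = 4.
Y = -3·E + 6  [with E=-1]  = 9
X = 2·Y + D - 2  [with Y=9, D=4]  = 20
C = -X + E - 1  [with X=20, E=-1]  = -22

-22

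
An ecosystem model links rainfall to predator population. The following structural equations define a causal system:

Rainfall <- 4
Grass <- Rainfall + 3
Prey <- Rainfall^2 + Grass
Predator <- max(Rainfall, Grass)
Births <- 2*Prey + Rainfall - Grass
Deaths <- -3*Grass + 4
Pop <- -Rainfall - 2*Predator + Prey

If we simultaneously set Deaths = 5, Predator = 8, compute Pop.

Under do(Deaths = 5, Predator = 8), each intervened variable's structural equation is replaced by its fixed value.
Grass = Rainfall + 3  [with Rainfall=4]  = 7
Prey = Rainfall^2 + Grass  [with Rainfall=4, Grass=7]  = 23
Pop = -Rainfall - 2*Predator + Prey  [with Rainfall=4, Predator=8, Prey=23]  = 3

3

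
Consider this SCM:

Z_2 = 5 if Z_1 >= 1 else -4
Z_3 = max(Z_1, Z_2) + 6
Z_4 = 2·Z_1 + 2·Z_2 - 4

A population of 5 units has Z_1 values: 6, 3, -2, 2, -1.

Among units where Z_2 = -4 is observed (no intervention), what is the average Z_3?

Observing Z_2=-4 restricts to units where Z_2's equation naturally yields -4: Z_1 ∈ {-2, -1}. In that subpopulation Z_3 = 4, 5, mean 4.5.

4.5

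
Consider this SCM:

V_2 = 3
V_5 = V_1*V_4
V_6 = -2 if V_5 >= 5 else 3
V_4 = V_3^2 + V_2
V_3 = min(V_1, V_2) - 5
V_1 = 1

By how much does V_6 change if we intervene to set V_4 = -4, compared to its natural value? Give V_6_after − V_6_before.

Under do(V_4=-4), the mechanism V_4 = V_3^2 + V_2 is discarded; V_4 is fixed at -4.
V_5 = V_1*V_4  [with V_1=1, V_4=-4]  = -4
V_6 = -2 if V_5 >= 5 else 3  [with V_5=-4]  = 3
Without intervention: V_3 = min(V_1, V_2) - 5  [with V_1=1, V_2=3]  = -4; V_4 = V_3^2 + V_2  [with V_3=-4, V_2=3]  = 19; V_5 = V_1*V_4  [with V_1=1, V_4=19]  = 19; V_6 = -2 if V_5 >= 5 else 3  [with V_5=19]  = -2.
Change = 3 − (-2) = 5.

5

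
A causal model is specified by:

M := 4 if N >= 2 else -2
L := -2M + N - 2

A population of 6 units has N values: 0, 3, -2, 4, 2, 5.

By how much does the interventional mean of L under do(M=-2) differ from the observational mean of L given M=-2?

3

The intervention sets M=-2 in all 6 units regardless of N. Recomputing L per unit gives 2, 5, 0, 6, 4, 7; average 4.
E[L|M=-2] averages over only the 2 units with M=-2 (N = 0, -2): L = 2, 0, mean 1.
Difference = 4 − 1 = 3.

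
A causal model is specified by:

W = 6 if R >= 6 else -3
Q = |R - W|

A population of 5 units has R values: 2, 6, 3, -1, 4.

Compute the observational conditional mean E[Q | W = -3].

5

Conditioning on W=-3 selects the 4 unit(s) with R ∈ {2, 3, -1, 4}. Their Q values: 5, 6, 2, 7. Mean = 5.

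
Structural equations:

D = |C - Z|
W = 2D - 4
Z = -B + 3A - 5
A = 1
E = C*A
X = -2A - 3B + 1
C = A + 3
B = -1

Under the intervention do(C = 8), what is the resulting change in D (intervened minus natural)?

Under do(C=8), the mechanism C = A + 3 is discarded; C is fixed at 8.
Z = -B + 3A - 5  [with B=-1, A=1]  = -1
D = |C - Z|  [with C=8, Z=-1]  = 9
Without intervention: C = A + 3  [with A=1]  = 4; Z = -B + 3A - 5  [with B=-1, A=1]  = -1; D = |C - Z|  [with C=4, Z=-1]  = 5.
Change = 9 − 5 = 4.

4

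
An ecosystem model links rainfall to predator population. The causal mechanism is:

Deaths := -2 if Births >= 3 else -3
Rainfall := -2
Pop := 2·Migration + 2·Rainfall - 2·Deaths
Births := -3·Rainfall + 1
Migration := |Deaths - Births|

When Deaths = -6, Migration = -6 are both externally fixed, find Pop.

Setting Deaths = -6, Migration = -6 by intervention discards those variables' equations.
Pop = 2·Migration + 2·Rainfall - 2·Deaths  [with Migration=-6, Rainfall=-2, Deaths=-6]  = -4

-4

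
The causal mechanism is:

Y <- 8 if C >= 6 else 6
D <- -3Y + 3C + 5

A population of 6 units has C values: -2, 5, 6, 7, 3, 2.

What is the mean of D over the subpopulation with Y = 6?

Conditioning on Y=6 selects the 4 unit(s) with C ∈ {-2, 5, 3, 2}. Their D values: -19, 2, -4, -7. Mean = -7.

-7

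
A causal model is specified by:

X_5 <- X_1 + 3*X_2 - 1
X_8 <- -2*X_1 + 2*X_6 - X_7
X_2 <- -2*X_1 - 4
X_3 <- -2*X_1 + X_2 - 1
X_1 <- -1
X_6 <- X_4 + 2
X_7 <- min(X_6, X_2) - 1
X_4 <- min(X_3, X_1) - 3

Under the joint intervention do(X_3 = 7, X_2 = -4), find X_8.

Under do(X_3 = 7, X_2 = -4), each intervened variable's structural equation is replaced by its fixed value.
X_4 = min(X_3, X_1) - 3  [with X_3=7, X_1=-1]  = -4
X_6 = X_4 + 2  [with X_4=-4]  = -2
X_7 = min(X_6, X_2) - 1  [with X_6=-2, X_2=-4]  = -5
X_8 = -2*X_1 + 2*X_6 - X_7  [with X_1=-1, X_6=-2, X_7=-5]  = 3

3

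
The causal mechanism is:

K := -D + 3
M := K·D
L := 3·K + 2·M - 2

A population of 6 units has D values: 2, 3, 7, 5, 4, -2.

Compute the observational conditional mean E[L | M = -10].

E[L|M=-10] averages over only the 2 units with M=-10 (D = 5, -2): L = -28, -7, mean -17.5.

-17.5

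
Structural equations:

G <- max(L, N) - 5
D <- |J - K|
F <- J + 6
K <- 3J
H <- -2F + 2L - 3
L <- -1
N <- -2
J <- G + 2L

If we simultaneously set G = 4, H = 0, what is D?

4

Under do(G = 4, H = 0), each intervened variable's structural equation is replaced by its fixed value.
J = G + 2L  [with G=4, L=-1]  = 2
K = 3J  [with J=2]  = 6
D = |J - K|  [with J=2, K=6]  = 4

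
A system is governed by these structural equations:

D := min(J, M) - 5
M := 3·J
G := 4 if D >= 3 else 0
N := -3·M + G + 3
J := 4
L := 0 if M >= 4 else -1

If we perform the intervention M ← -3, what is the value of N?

Under do(M=-3), the mechanism M := 3·J is discarded; M is fixed at -3.
D = min(J, M) - 5  [with J=4, M=-3]  = -8
G = 4 if D >= 3 else 0  [with D=-8]  = 0
N = -3·M + G + 3  [with M=-3, G=0]  = 12

12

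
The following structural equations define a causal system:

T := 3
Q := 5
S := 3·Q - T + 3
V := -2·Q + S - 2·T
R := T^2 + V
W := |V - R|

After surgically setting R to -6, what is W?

The intervention breaks the incoming arrows to R: R := T^2 + V no longer applies, and R = -6.
S = 3·Q - T + 3  [with Q=5, T=3]  = 15
V = -2·Q + S - 2·T  [with Q=5, S=15, T=3]  = -1
W = |V - R|  [with V=-1, R=-6]  = 5

5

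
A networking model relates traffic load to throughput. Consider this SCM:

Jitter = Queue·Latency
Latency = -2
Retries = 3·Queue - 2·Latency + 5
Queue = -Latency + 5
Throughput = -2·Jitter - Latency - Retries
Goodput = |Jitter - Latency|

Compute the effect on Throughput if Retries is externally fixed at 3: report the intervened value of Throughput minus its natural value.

27

do(Retries=3) replaces the equation Retries = 3·Queue - 2·Latency + 5 with the constant Retries = 3.
Queue = -Latency + 5  [with Latency=-2]  = 7
Jitter = Queue·Latency  [with Queue=7, Latency=-2]  = -14
Throughput = -2·Jitter - Latency - Retries  [with Jitter=-14, Latency=-2, Retries=3]  = 27
Without intervention: Queue = -Latency + 5  [with Latency=-2]  = 7; Retries = 3·Queue - 2·Latency + 5  [with Queue=7, Latency=-2]  = 30; Jitter = Queue·Latency  [with Queue=7, Latency=-2]  = -14; Throughput = -2·Jitter - Latency - Retries  [with Jitter=-14, Latency=-2, Retries=30]  = 0.
Change = 27 − 0 = 27.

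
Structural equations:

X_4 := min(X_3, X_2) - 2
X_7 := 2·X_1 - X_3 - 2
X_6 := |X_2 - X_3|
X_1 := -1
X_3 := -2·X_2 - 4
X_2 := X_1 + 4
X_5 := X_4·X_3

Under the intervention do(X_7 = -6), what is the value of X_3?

-10

Intervening sets X_7 = -6 and removes its equation (X_7 := 2·X_1 - X_3 - 2).
X_3 is not downstream of the intervention, so its value is determined by the original equations.
X_2 = X_1 + 4  [with X_1=-1]  = 3
X_3 = -2·X_2 - 4  [with X_2=3]  = -10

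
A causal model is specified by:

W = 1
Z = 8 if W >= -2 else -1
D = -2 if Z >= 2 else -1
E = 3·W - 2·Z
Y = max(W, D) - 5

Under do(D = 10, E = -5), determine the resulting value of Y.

5

Setting D = 10, E = -5 by intervention discards those variables' equations.
Y = max(W, D) - 5  [with W=1, D=10]  = 5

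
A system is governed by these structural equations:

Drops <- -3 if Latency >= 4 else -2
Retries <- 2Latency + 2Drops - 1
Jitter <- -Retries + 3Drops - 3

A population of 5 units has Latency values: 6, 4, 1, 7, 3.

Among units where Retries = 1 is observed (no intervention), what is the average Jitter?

E[Jitter|Retries=1] averages over only the 2 units with Retries=1 (Latency = 4, 3): Jitter = -13, -10, mean -11.5.

-11.5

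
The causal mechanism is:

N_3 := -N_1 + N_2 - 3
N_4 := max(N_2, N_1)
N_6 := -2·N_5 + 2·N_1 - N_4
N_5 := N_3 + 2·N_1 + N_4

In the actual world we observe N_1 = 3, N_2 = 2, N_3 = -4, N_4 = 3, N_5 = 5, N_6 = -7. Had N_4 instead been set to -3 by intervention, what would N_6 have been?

Under do(N_4=-3), the mechanism N_4 := max(N_2, N_1) is discarded; N_4 is fixed at -3.
N_3 = -N_1 + N_2 - 3  [with N_1=3, N_2=2]  = -4
N_5 = N_3 + 2·N_1 + N_4  [with N_3=-4, N_1=3, N_4=-3]  = -1
N_6 = -2·N_5 + 2·N_1 - N_4  [with N_5=-1, N_1=3, N_4=-3]  = 11

11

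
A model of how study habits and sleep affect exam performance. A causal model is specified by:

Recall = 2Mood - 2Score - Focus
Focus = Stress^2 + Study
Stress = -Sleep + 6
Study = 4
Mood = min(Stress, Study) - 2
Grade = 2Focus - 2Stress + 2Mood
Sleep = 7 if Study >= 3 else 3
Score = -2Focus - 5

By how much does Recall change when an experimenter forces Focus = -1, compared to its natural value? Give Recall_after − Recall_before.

-18

The intervention breaks the incoming arrows to Focus: Focus = Stress^2 + Study no longer applies, and Focus = -1.
Sleep = 7 if Study >= 3 else 3  [with Study=4]  = 7
Stress = -Sleep + 6  [with Sleep=7]  = -1
Score = -2Focus - 5  [with Focus=-1]  = -3
Mood = min(Stress, Study) - 2  [with Stress=-1, Study=4]  = -3
Recall = 2Mood - 2Score - Focus  [with Mood=-3, Score=-3, Focus=-1]  = 1
Without intervention: Sleep = 7 if Study >= 3 else 3  [with Study=4]  = 7; Stress = -Sleep + 6  [with Sleep=7]  = -1; Focus = Stress^2 + Study  [with Stress=-1, Study=4]  = 5; Score = -2Focus - 5  [with Focus=5]  = -15; Mood = min(Stress, Study) - 2  [with Stress=-1, Study=4]  = -3; Recall = 2Mood - 2Score - Focus  [with Mood=-3, Score=-15, Focus=5]  = 19.
Change = 1 − 19 = -18.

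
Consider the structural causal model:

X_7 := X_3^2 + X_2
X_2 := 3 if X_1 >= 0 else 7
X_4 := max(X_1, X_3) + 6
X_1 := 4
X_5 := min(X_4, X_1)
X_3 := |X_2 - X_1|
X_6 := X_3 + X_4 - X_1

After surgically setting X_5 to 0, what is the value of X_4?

10

The intervention breaks the incoming arrows to X_5: X_5 := min(X_4, X_1) no longer applies, and X_5 = 0.
Since X_4 is not a descendant of the intervened variable, it is unaffected.
X_2 = 3 if X_1 >= 0 else 7  [with X_1=4]  = 3
X_3 = |X_2 - X_1|  [with X_2=3, X_1=4]  = 1
X_4 = max(X_1, X_3) + 6  [with X_1=4, X_3=1]  = 10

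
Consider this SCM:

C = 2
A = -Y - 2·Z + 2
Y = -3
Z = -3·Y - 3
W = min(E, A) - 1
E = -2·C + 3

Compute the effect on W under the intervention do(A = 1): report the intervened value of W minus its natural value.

Under do(A=1), the mechanism A = -Y - 2·Z + 2 is discarded; A is fixed at 1.
E = -2·C + 3  [with C=2]  = -1
W = min(E, A) - 1  [with E=-1, A=1]  = -2
Without intervention: Z = -3·Y - 3  [with Y=-3]  = 6; A = -Y - 2·Z + 2  [with Y=-3, Z=6]  = -7; E = -2·C + 3  [with C=2]  = -1; W = min(E, A) - 1  [with E=-1, A=-7]  = -8.
Change = -2 − (-8) = 6.

6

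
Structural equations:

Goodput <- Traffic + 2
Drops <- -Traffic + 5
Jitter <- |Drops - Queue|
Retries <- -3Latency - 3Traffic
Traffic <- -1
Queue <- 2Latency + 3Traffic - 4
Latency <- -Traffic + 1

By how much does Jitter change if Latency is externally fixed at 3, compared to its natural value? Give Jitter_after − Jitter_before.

Under do(Latency=3), the mechanism Latency <- -Traffic + 1 is discarded; Latency is fixed at 3.
Queue = 2Latency + 3Traffic - 4  [with Latency=3, Traffic=-1]  = -1
Drops = -Traffic + 5  [with Traffic=-1]  = 6
Jitter = |Drops - Queue|  [with Drops=6, Queue=-1]  = 7
Without intervention: Latency = -Traffic + 1  [with Traffic=-1]  = 2; Queue = 2Latency + 3Traffic - 4  [with Latency=2, Traffic=-1]  = -3; Drops = -Traffic + 5  [with Traffic=-1]  = 6; Jitter = |Drops - Queue|  [with Drops=6, Queue=-3]  = 9.
Change = 7 − 9 = -2.

-2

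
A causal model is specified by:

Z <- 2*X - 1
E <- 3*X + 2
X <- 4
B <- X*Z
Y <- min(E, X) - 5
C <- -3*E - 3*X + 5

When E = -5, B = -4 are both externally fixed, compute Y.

Setting E = -5, B = -4 by intervention discards those variables' equations.
Y = min(E, X) - 5  [with E=-5, X=4]  = -10

-10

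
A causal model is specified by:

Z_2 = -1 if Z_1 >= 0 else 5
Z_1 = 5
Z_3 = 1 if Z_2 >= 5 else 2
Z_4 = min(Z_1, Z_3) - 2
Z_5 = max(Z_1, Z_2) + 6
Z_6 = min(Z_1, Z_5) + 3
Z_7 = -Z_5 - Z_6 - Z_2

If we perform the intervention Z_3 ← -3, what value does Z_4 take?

-5

The intervention breaks the incoming arrows to Z_3: Z_3 = 1 if Z_2 >= 5 else 2 no longer applies, and Z_3 = -3.
Z_4 = min(Z_1, Z_3) - 2  [with Z_1=5, Z_3=-3]  = -5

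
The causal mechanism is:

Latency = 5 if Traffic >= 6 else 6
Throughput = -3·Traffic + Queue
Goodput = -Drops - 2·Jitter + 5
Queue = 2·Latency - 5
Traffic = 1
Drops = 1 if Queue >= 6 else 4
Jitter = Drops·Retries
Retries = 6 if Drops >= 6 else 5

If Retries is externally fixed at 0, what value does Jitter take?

The intervention breaks the incoming arrows to Retries: Retries = 6 if Drops >= 6 else 5 no longer applies, and Retries = 0.
Latency = 5 if Traffic >= 6 else 6  [with Traffic=1]  = 6
Queue = 2·Latency - 5  [with Latency=6]  = 7
Drops = 1 if Queue >= 6 else 4  [with Queue=7]  = 1
Jitter = Drops·Retries  [with Drops=1, Retries=0]  = 0

0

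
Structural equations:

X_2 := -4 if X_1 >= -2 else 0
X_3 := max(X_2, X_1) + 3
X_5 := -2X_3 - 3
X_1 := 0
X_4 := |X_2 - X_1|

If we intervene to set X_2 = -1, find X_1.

Under do(X_2=-1), the mechanism X_2 := -4 if X_1 >= -2 else 0 is discarded; X_2 is fixed at -1.
X_1 is not downstream of the intervention, so its value is determined by the original equations.

0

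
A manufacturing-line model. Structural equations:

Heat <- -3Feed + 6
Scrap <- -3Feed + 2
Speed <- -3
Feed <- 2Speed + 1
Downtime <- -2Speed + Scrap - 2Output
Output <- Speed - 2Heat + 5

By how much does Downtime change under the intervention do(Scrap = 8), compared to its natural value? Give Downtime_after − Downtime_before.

-9

Under do(Scrap=8), the mechanism Scrap <- -3Feed + 2 is discarded; Scrap is fixed at 8.
Feed = 2Speed + 1  [with Speed=-3]  = -5
Heat = -3Feed + 6  [with Feed=-5]  = 21
Output = Speed - 2Heat + 5  [with Speed=-3, Heat=21]  = -40
Downtime = -2Speed + Scrap - 2Output  [with Speed=-3, Scrap=8, Output=-40]  = 94
Without intervention: Feed = 2Speed + 1  [with Speed=-3]  = -5; Heat = -3Feed + 6  [with Feed=-5]  = 21; Scrap = -3Feed + 2  [with Feed=-5]  = 17; Output = Speed - 2Heat + 5  [with Speed=-3, Heat=21]  = -40; Downtime = -2Speed + Scrap - 2Output  [with Speed=-3, Scrap=17, Output=-40]  = 103.
Change = 94 − 103 = -9.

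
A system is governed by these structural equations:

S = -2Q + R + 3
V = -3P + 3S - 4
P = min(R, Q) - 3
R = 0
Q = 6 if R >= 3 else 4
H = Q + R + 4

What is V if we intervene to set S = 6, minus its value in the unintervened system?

33

The intervention breaks the incoming arrows to S: S = -2Q + R + 3 no longer applies, and S = 6.
Q = 6 if R >= 3 else 4  [with R=0]  = 4
P = min(R, Q) - 3  [with R=0, Q=4]  = -3
V = -3P + 3S - 4  [with P=-3, S=6]  = 23
Without intervention: Q = 6 if R >= 3 else 4  [with R=0]  = 4; S = -2Q + R + 3  [with Q=4, R=0]  = -5; P = min(R, Q) - 3  [with R=0, Q=4]  = -3; V = -3P + 3S - 4  [with P=-3, S=-5]  = -10.
Change = 23 − (-10) = 33.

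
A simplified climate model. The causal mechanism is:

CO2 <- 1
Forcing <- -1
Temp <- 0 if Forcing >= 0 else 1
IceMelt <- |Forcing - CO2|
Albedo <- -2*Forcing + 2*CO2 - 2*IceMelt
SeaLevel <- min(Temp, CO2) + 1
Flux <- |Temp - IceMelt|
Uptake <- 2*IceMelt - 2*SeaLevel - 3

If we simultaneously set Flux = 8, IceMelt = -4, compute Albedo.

12

Under do(Flux = 8, IceMelt = -4), each intervened variable's structural equation is replaced by its fixed value.
Albedo = -2*Forcing + 2*CO2 - 2*IceMelt  [with Forcing=-1, CO2=1, IceMelt=-4]  = 12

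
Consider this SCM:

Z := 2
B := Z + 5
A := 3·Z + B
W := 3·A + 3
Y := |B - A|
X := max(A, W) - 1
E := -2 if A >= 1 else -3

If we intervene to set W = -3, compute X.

Under do(W=-3), the mechanism W := 3·A + 3 is discarded; W is fixed at -3.
B = Z + 5  [with Z=2]  = 7
A = 3·Z + B  [with Z=2, B=7]  = 13
X = max(A, W) - 1  [with A=13, W=-3]  = 12

12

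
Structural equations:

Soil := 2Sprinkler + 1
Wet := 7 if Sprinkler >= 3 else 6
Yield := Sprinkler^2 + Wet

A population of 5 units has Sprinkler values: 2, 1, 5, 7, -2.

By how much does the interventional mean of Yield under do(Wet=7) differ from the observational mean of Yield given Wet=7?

-20.4

Under do(Wet=7), Wet's equation is replaced by Wet=7 for every unit. Per-unit Yield: 11, 8, 32, 56, 11. Mean = 23.6.
Conditioning on Wet=7 selects the 2 unit(s) with Sprinkler ∈ {5, 7}. Their Yield values: 32, 56. Mean = 44.
Difference = 23.6 − 44 = -20.4.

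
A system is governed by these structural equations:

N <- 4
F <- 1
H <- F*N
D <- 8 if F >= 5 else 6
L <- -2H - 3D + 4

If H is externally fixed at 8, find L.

-30

do(H=8) replaces the equation H <- F*N with the constant H = 8.
D = 8 if F >= 5 else 6  [with F=1]  = 6
L = -2H - 3D + 4  [with H=8, D=6]  = -30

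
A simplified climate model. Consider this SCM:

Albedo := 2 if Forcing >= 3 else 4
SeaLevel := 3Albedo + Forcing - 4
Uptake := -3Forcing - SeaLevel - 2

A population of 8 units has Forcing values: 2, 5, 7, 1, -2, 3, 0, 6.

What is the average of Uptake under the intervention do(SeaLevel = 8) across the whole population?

-18.25

do(SeaLevel=8) breaks SeaLevel's dependence on Forcing. With SeaLevel=8 fixed, Uptake across the units is -16, -25, -31, -13, -4, -19, -10, -28, mean -18.25.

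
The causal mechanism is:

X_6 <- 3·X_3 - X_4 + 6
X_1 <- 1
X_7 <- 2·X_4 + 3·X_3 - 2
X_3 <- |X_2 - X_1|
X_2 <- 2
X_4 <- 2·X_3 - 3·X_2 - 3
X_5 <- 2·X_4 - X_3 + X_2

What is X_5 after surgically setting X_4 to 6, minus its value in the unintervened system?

26

Intervening sets X_4 = 6 and removes its equation (X_4 <- 2·X_3 - 3·X_2 - 3).
X_3 = |X_2 - X_1|  [with X_2=2, X_1=1]  = 1
X_5 = 2·X_4 - X_3 + X_2  [with X_4=6, X_3=1, X_2=2]  = 13
Without intervention: X_3 = |X_2 - X_1|  [with X_2=2, X_1=1]  = 1; X_4 = 2·X_3 - 3·X_2 - 3  [with X_3=1, X_2=2]  = -7; X_5 = 2·X_4 - X_3 + X_2  [with X_4=-7, X_3=1, X_2=2]  = -13.
Change = 13 − (-13) = 26.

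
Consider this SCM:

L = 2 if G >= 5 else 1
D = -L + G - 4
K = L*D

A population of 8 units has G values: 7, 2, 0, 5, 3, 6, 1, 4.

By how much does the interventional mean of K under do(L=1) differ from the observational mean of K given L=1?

1.5

Under do(L=1), L's equation is replaced by L=1 for every unit. Per-unit K: 2, -3, -5, 0, -2, 1, -4, -1. Mean = -1.5.
Observing L=1 restricts to units where L's equation naturally yields 1: G ∈ {2, 0, 3, 1, 4}. In that subpopulation K = -3, -5, -2, -4, -1, mean -3.
Difference = -1.5 − (-3) = 1.5.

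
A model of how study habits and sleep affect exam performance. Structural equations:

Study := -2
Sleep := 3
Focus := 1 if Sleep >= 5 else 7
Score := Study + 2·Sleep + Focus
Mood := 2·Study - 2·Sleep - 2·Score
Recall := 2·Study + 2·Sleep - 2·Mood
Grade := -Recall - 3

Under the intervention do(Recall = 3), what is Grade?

-6

Intervening sets Recall = 3 and removes its equation (Recall := 2·Study + 2·Sleep - 2·Mood).
Grade = -Recall - 3  [with Recall=3]  = -6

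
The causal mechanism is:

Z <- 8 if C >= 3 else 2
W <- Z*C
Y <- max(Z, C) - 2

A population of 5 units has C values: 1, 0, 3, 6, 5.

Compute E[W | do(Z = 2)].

6

Every unit gets Z=2 under the intervention. W values become 2, 0, 6, 12, 10; E[W|do(Z=2)] = 6.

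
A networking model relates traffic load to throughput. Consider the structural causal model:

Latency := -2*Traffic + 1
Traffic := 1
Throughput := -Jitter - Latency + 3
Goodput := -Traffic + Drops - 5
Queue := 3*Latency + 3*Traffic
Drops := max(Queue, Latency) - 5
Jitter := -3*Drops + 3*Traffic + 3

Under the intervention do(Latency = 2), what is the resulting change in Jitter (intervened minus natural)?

do(Latency=2) replaces the equation Latency := -2*Traffic + 1 with the constant Latency = 2.
Queue = 3*Latency + 3*Traffic  [with Latency=2, Traffic=1]  = 9
Drops = max(Queue, Latency) - 5  [with Queue=9, Latency=2]  = 4
Jitter = -3*Drops + 3*Traffic + 3  [with Drops=4, Traffic=1]  = -6
Without intervention: Latency = -2*Traffic + 1  [with Traffic=1]  = -1; Queue = 3*Latency + 3*Traffic  [with Latency=-1, Traffic=1]  = 0; Drops = max(Queue, Latency) - 5  [with Queue=0, Latency=-1]  = -5; Jitter = -3*Drops + 3*Traffic + 3  [with Drops=-5, Traffic=1]  = 21.
Change = -6 − 21 = -27.

-27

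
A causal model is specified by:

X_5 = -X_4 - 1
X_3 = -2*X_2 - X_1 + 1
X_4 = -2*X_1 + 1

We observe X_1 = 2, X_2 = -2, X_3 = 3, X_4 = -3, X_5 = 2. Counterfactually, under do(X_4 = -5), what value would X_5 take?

4

Intervening sets X_4 = -5 and removes its equation (X_4 = -2*X_1 + 1).
X_5 = -X_4 - 1  [with X_4=-5]  = 4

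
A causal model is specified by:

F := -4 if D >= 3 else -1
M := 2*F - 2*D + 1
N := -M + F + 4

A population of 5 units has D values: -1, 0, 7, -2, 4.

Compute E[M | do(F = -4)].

-10.2

Every unit gets F=-4 under the intervention. M values become -5, -7, -21, -3, -15; E[M|do(F=-4)] = -10.2.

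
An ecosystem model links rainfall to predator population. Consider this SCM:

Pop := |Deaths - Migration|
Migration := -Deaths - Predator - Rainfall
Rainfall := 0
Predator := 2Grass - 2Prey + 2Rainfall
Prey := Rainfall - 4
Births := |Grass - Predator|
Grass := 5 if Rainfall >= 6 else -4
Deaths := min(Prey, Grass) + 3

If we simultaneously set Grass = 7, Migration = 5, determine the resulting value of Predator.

Under do(Grass = 7, Migration = 5), each intervened variable's structural equation is replaced by its fixed value.
Prey = Rainfall - 4  [with Rainfall=0]  = -4
Predator = 2Grass - 2Prey + 2Rainfall  [with Grass=7, Prey=-4, Rainfall=0]  = 22

22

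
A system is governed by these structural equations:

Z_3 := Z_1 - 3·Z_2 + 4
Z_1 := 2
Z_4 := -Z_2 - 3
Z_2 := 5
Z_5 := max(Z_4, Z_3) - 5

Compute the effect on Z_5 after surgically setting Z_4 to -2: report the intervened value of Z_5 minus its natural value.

Intervening sets Z_4 = -2 and removes its equation (Z_4 := -Z_2 - 3).
Z_3 = Z_1 - 3·Z_2 + 4  [with Z_1=2, Z_2=5]  = -9
Z_5 = max(Z_4, Z_3) - 5  [with Z_4=-2, Z_3=-9]  = -7
Without intervention: Z_3 = Z_1 - 3·Z_2 + 4  [with Z_1=2, Z_2=5]  = -9; Z_4 = -Z_2 - 3  [with Z_2=5]  = -8; Z_5 = max(Z_4, Z_3) - 5  [with Z_4=-8, Z_3=-9]  = -13.
Change = -7 − (-13) = 6.

6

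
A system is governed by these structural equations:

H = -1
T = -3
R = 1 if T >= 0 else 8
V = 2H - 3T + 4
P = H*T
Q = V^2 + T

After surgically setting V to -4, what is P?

3

Under do(V=-4), the mechanism V = 2H - 3T + 4 is discarded; V is fixed at -4.
Since P is not a descendant of the intervened variable, it is unaffected.
P = H*T  [with H=-1, T=-3]  = 3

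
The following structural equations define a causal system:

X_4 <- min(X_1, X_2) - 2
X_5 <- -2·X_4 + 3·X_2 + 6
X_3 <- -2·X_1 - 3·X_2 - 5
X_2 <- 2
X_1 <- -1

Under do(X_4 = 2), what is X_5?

8

Intervening sets X_4 = 2 and removes its equation (X_4 <- min(X_1, X_2) - 2).
X_5 = -2·X_4 + 3·X_2 + 6  [with X_4=2, X_2=2]  = 8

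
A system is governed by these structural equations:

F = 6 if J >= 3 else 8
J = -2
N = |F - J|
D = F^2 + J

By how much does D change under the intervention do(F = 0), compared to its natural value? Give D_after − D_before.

-64

Under do(F=0), the mechanism F = 6 if J >= 3 else 8 is discarded; F is fixed at 0.
D = F^2 + J  [with F=0, J=-2]  = -2
Without intervention: F = 6 if J >= 3 else 8  [with J=-2]  = 8; D = F^2 + J  [with F=8, J=-2]  = 62.
Change = -2 − 62 = -64.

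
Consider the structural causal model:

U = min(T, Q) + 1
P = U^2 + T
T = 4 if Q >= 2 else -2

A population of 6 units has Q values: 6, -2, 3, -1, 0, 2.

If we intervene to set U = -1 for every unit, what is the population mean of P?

do(U=-1) breaks U's dependence on Q. With U=-1 fixed, P across the units is 5, -1, 5, -1, -1, 5, mean 2.

2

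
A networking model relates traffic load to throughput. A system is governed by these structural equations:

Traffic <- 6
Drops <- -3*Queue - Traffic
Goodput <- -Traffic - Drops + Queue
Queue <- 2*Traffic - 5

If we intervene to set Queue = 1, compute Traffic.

6

Under do(Queue=1), the mechanism Queue <- 2*Traffic - 5 is discarded; Queue is fixed at 1.
Traffic is not downstream of the intervention, so its value is determined by the original equations.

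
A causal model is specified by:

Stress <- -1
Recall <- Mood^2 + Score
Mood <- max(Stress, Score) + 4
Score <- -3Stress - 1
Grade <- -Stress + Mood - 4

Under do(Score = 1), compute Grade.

do(Score=1) replaces the equation Score <- -3Stress - 1 with the constant Score = 1.
Mood = max(Stress, Score) + 4  [with Stress=-1, Score=1]  = 5
Grade = -Stress + Mood - 4  [with Stress=-1, Mood=5]  = 2

2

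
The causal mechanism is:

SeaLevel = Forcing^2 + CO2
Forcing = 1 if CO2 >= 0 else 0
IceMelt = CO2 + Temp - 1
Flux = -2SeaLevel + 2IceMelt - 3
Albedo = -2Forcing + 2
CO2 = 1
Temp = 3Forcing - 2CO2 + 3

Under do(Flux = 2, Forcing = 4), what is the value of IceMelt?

Under do(Flux = 2, Forcing = 4), each intervened variable's structural equation is replaced by its fixed value.
Temp = 3Forcing - 2CO2 + 3  [with Forcing=4, CO2=1]  = 13
IceMelt = CO2 + Temp - 1  [with CO2=1, Temp=13]  = 13

13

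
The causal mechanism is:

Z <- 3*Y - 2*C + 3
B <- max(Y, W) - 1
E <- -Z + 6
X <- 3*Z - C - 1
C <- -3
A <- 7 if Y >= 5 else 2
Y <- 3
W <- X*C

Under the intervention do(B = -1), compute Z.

18

Under do(B=-1), the mechanism B <- max(Y, W) - 1 is discarded; B is fixed at -1.
No directed path runs from B to Z, so Z keeps its natural value.
Z = 3*Y - 2*C + 3  [with Y=3, C=-3]  = 18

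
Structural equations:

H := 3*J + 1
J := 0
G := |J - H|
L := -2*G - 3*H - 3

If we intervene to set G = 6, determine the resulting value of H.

1

Under do(G=6), the mechanism G := |J - H| is discarded; G is fixed at 6.
Since H is not a descendant of the intervened variable, it is unaffected.
H = 3*J + 1  [with J=0]  = 1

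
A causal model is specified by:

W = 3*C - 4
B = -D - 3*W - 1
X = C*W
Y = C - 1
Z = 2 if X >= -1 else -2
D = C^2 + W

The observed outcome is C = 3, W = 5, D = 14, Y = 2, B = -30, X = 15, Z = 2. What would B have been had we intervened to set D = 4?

-20

do(D=4) replaces the equation D = C^2 + W with the constant D = 4.
W = 3*C - 4  [with C=3]  = 5
B = -D - 3*W - 1  [with D=4, W=5]  = -20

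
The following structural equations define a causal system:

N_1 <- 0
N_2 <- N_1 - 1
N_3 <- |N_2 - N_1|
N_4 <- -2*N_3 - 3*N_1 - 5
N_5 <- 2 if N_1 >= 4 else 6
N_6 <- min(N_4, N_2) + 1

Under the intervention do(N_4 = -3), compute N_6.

-2

Under do(N_4=-3), the mechanism N_4 <- -2*N_3 - 3*N_1 - 5 is discarded; N_4 is fixed at -3.
N_2 = N_1 - 1  [with N_1=0]  = -1
N_6 = min(N_4, N_2) + 1  [with N_4=-3, N_2=-1]  = -2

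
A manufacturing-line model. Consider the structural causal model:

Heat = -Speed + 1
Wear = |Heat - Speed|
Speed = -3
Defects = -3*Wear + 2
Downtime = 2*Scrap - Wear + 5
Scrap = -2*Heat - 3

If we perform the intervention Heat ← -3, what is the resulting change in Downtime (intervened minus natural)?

35

Under do(Heat=-3), the mechanism Heat = -Speed + 1 is discarded; Heat is fixed at -3.
Wear = |Heat - Speed|  [with Heat=-3, Speed=-3]  = 0
Scrap = -2*Heat - 3  [with Heat=-3]  = 3
Downtime = 2*Scrap - Wear + 5  [with Scrap=3, Wear=0]  = 11
Without intervention: Heat = -Speed + 1  [with Speed=-3]  = 4; Wear = |Heat - Speed|  [with Heat=4, Speed=-3]  = 7; Scrap = -2*Heat - 3  [with Heat=4]  = -11; Downtime = 2*Scrap - Wear + 5  [with Scrap=-11, Wear=7]  = -24.
Change = 11 − (-24) = 35.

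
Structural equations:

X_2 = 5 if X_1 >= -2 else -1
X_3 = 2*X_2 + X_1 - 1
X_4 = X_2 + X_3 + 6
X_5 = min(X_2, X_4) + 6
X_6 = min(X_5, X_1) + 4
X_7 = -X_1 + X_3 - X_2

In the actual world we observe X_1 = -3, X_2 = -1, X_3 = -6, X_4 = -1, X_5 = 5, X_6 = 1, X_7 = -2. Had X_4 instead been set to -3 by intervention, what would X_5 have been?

3

Intervening sets X_4 = -3 and removes its equation (X_4 = X_2 + X_3 + 6).
X_2 = 5 if X_1 >= -2 else -1  [with X_1=-3]  = -1
X_5 = min(X_2, X_4) + 6  [with X_2=-1, X_4=-3]  = 3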